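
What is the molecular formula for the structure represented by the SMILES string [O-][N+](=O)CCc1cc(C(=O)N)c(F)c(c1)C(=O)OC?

C11H11FN2O5

Heavy atoms from the SMILES: 11 C, 1 F, 2 N, 5 O.
Implicit hydrogens by atom environment:
  4 × C (aromatic): no H
  4 × O: no H
  2 × C: 2 H each → 4
  2 × C (aromatic): 1 H each → 2
  2 × C: no H
  1 × C: 3 H
  1 × F: no H
  1 × N: 2 H
  1 × N (charge +1): no H
  1 × O (charge -1): no H
  Total hydrogens = 11.
Molecular formula: C11H11FN2O5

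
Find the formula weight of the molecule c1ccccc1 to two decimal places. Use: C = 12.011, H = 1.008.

78.11

Molecular formula: C6H6.
M = 6×12.011 + 6×1.008 = 78.11 g/mol.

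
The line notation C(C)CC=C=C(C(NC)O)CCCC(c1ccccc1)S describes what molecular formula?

Heavy atoms from the SMILES: 18 C, 1 N, 1 O, 1 S.
Implicit hydrogens by atom environment:
  5 × C: 2 H each → 10
  5 × C (aromatic): 1 H each → 5
  3 × C: 1 H each → 3
  2 × C: 3 H each → 6
  2 × C: no H
  1 × C (aromatic): no H
  1 × N: 1 H
  1 × O: 1 H
  1 × S: 1 H
  Total hydrogens = 27.
Molecular formula: C18H27NOS

C18H27NOS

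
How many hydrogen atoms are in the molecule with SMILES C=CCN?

Hydrogens are implicit in SMILES; fill each atom to its normal valence:
  2 × C: 2 H each → 4
  1 × C: 1 H
  1 × N: 2 H
  Total hydrogens = 7.

7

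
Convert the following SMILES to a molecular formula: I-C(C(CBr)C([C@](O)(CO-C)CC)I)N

Heavy atoms from the SMILES: 1 Br, 9 C, 2 I, 1 N, 2 O.
Implicit hydrogens by atom environment:
  3 × C: 2 H each → 6
  3 × C: 1 H each → 3
  2 × C: 3 H each → 6
  2 × I: no H
  1 × Br: no H
  1 × C: no H
  1 × N: 2 H
  1 × O: 1 H
  1 × O: no H
  Total hydrogens = 18.
Molecular formula: C9H18BrI2NO2

C9H18BrI2NO2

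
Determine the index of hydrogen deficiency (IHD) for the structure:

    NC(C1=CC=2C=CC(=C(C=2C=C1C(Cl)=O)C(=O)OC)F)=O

10

Molecular formula from the SMILES: C14H9ClFNO4.
DoU = (2C + 2 + N − H − X)/2 = (2·14 + 2 + 1 − 9 − 2)/2 = 20/2 = 10.
(Structurally: 2 ring(s) + 8 π bond(s) = 10.)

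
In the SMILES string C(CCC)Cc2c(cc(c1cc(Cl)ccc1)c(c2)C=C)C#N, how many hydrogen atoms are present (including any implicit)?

20

Hydrogens are implicit in SMILES; fill each atom to its normal valence:
  6 × C (aromatic): 1 H each → 6
  6 × C (aromatic): no H
  5 × C: 2 H each → 10
  1 × C: 3 H
  1 × C: 1 H
  1 × C: no H
  1 × Cl: no H
  1 × N: no H
  Total hydrogens = 20.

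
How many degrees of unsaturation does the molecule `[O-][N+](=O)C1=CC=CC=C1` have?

Molecular formula from the SMILES: C6H5NO2.
DoU = (2C + 2 + N − H − X)/2 = (2·6 + 2 + 1 − 5 − 0)/2 = 10/2 = 5.
(Structurally: 1 ring(s) + 4 π bond(s) = 5.)

5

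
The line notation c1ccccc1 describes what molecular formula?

Heavy atoms from the SMILES: 6 C.
Implicit hydrogens by atom environment:
  6 × C (aromatic): 1 H each → 6
  Total hydrogens = 6.
Molecular formula: C6H6

C6H6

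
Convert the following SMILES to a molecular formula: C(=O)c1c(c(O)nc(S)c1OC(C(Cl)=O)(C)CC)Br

C11H11BrClNO4S

Heavy atoms from the SMILES: 1 Br, 11 C, 1 Cl, 1 N, 4 O, 1 S.
Implicit hydrogens by atom environment:
  5 × C (aromatic): no H
  3 × O: no H
  2 × C: 3 H each → 6
  2 × C: no H
  1 × Br: no H
  1 × C: 2 H
  1 × C: 1 H
  1 × Cl: no H
  1 × N (aromatic): no H
  1 × O: 1 H
  1 × S: 1 H
  Total hydrogens = 11.
Molecular formula: C11H11BrClNO4S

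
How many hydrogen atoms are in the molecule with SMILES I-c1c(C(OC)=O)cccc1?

Hydrogens are implicit in SMILES; fill each atom to its normal valence:
  4 × C (aromatic): 1 H each → 4
  2 × C (aromatic): no H
  2 × O: no H
  1 × C: 3 H
  1 × C: no H
  1 × I: no H
  Total hydrogens = 7.

7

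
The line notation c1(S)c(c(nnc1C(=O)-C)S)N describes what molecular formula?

C6H7N3OS2

Heavy atoms from the SMILES: 6 C, 3 N, 1 O, 2 S.
Implicit hydrogens by atom environment:
  4 × C (aromatic): no H
  2 × N (aromatic): no H
  2 × S: 1 H each → 2
  1 × C: 3 H
  1 × C: no H
  1 × N: 2 H
  1 × O: no H
  Total hydrogens = 7.
Molecular formula: C6H7N3OS2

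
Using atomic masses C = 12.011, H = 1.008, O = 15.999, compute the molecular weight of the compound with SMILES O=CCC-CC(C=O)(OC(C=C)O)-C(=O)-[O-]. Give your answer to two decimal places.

Molecular formula: C10H13O6-.
M = 10×12.011 + 13×1.008 + 6×15.999 = 229.21 g/mol.

229.21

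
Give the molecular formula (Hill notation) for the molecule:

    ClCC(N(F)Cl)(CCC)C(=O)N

Heavy atoms from the SMILES: 6 C, 2 Cl, 1 F, 2 N, 1 O.
Implicit hydrogens by atom environment:
  3 × C: 2 H each → 6
  2 × C: no H
  2 × Cl: no H
  1 × C: 3 H
  1 × F: no H
  1 × N: 2 H
  1 × N: no H
  1 × O: no H
  Total hydrogens = 11.
Molecular formula: C6H11Cl2FN2O

C6H11Cl2FN2O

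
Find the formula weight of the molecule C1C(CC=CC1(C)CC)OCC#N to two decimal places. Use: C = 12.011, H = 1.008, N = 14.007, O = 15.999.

179.26

Molecular formula: C11H17NO.
M = 11×12.011 + 17×1.008 + 1×14.007 + 1×15.999 = 179.26 g/mol.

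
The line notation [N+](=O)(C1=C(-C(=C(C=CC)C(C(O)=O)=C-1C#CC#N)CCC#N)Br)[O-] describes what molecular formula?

C16H10BrN3O4

Heavy atoms from the SMILES: 1 Br, 16 C, 3 N, 4 O.
Implicit hydrogens by atom environment:
  6 × C (aromatic): no H
  5 × C: no H
  2 × C: 2 H each → 4
  2 × C: 1 H each → 2
  2 × N: no H
  2 × O: no H
  1 × Br: no H
  1 × C: 3 H
  1 × N (charge +1): no H
  1 × O: 1 H
  1 × O (charge -1): no H
  Total hydrogens = 10.
Molecular formula: C16H10BrN3O4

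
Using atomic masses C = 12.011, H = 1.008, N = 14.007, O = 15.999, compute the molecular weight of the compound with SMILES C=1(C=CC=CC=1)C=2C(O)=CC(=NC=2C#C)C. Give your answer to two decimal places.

209.25

Molecular formula: C14H11NO.
M = 14×12.011 + 11×1.008 + 1×14.007 + 1×15.999 = 209.25 g/mol.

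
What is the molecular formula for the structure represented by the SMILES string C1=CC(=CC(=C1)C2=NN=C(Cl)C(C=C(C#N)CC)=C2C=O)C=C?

C18H14ClN3O

Heavy atoms from the SMILES: 18 C, 1 Cl, 3 N, 1 O.
Implicit hydrogens by atom environment:
  6 × C (aromatic): no H
  4 × C (aromatic): 1 H each → 4
  3 × C: 1 H each → 3
  2 × C: 2 H each → 4
  2 × C: no H
  2 × N (aromatic): no H
  1 × C: 3 H
  1 × Cl: no H
  1 × N: no H
  1 × O: no H
  Total hydrogens = 14.
Molecular formula: C18H14ClN3O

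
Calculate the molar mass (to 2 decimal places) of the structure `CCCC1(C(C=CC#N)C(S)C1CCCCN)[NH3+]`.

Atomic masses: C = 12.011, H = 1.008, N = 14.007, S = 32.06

268.44

Molecular formula: C14H26N3S+.
M = 14×12.011 + 26×1.008 + 3×14.007 + 1×32.06 = 268.44 g/mol.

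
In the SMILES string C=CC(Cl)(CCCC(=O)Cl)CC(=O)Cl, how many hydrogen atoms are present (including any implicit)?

11

Hydrogens are implicit in SMILES; fill each atom to its normal valence:
  5 × C: 2 H each → 10
  3 × C: no H
  3 × Cl: no H
  2 × O: no H
  1 × C: 1 H
  Total hydrogens = 11.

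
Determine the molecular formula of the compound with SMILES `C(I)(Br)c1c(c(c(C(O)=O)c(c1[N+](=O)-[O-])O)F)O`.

C8H4BrFINO6

Heavy atoms from the SMILES: 1 Br, 8 C, 1 F, 1 I, 1 N, 6 O.
Implicit hydrogens by atom environment:
  6 × C (aromatic): no H
  3 × O: 1 H each → 3
  2 × O: no H
  1 × Br: no H
  1 × C: 1 H
  1 × C: no H
  1 × F: no H
  1 × I: no H
  1 × N (charge +1): no H
  1 × O (charge -1): no H
  Total hydrogens = 4.
Molecular formula: C8H4BrFINO6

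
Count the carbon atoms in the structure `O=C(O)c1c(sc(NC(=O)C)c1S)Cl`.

The symbol for carbon appears 7 times in the SMILES. Lowercase c denotes aromatic carbon and counts toward C.

7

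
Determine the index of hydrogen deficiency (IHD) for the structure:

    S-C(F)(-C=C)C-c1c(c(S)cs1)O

Molecular formula from the SMILES: C8H9FOS3.
DoU = (2C + 2 + N − H − X)/2 = (2·8 + 2 + 0 − 9 − 1)/2 = 8/2 = 4.
(Structurally: 1 ring(s) + 3 π bond(s) = 4.)

4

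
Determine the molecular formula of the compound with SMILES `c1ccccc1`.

Heavy atoms from the SMILES: 6 C.
Implicit hydrogens by atom environment:
  6 × C (aromatic): 1 H each → 6
  Total hydrogens = 6.
Molecular formula: C6H6

C6H6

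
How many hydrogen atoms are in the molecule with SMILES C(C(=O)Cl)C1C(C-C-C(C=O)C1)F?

Hydrogens are implicit in SMILES; fill each atom to its normal valence:
  4 × C: 2 H each → 8
  4 × C: 1 H each → 4
  2 × O: no H
  1 × C: no H
  1 × Cl: no H
  1 × F: no H
  Total hydrogens = 12.

12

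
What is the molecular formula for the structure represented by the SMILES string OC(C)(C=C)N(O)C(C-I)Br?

C6H11BrINO2

Heavy atoms from the SMILES: 1 Br, 6 C, 1 I, 1 N, 2 O.
Implicit hydrogens by atom environment:
  2 × C: 2 H each → 4
  2 × C: 1 H each → 2
  2 × O: 1 H each → 2
  1 × Br: no H
  1 × C: 3 H
  1 × C: no H
  1 × I: no H
  1 × N: no H
  Total hydrogens = 11.
Molecular formula: C6H11BrINO2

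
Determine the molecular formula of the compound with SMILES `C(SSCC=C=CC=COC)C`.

C9H14OS2

Heavy atoms from the SMILES: 9 C, 1 O, 2 S.
Implicit hydrogens by atom environment:
  4 × C: 1 H each → 4
  2 × C: 3 H each → 6
  2 × C: 2 H each → 4
  2 × S: no H
  1 × C: no H
  1 × O: no H
  Total hydrogens = 14.
Molecular formula: C9H14OS2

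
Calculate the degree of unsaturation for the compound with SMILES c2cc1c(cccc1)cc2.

Molecular formula from the SMILES: C10H8.
DoU = (2C + 2 + N − H − X)/2 = (2·10 + 2 + 0 − 8 − 0)/2 = 14/2 = 7.
(Structurally: 2 ring(s) + 5 π bond(s) = 7.)

7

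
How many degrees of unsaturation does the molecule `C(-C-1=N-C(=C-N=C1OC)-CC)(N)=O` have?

Molecular formula from the SMILES: C8H11N3O2.
DoU = (2C + 2 + N − H − X)/2 = (2·8 + 2 + 3 − 11 − 0)/2 = 10/2 = 5.
(Structurally: 1 ring(s) + 4 π bond(s) = 5.)

5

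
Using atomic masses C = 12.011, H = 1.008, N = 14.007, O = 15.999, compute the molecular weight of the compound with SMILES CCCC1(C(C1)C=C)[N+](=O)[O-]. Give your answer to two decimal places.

155.20

Molecular formula: C8H13NO2.
M = 8×12.011 + 13×1.008 + 1×14.007 + 2×15.999 = 155.20 g/mol.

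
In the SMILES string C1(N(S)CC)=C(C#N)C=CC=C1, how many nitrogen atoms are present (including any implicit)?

2

The symbol for nitrogen appears 2 times in the SMILES.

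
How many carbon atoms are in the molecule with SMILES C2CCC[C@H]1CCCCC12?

10

The symbol for carbon appears 10 times in the SMILES.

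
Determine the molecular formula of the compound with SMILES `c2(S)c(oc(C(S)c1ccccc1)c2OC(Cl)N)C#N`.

C13H11ClN2O2S2

Heavy atoms from the SMILES: 13 C, 1 Cl, 2 N, 2 O, 2 S.
Implicit hydrogens by atom environment:
  5 × C (aromatic): 1 H each → 5
  5 × C (aromatic): no H
  2 × C: 1 H each → 2
  2 × S: 1 H each → 2
  1 × C: no H
  1 × Cl: no H
  1 × N: 2 H
  1 × N: no H
  1 × O (aromatic): no H
  1 × O: no H
  Total hydrogens = 11.
Molecular formula: C13H11ClN2O2S2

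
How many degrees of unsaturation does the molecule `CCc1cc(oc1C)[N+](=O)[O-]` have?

Molecular formula from the SMILES: C7H9NO3.
DoU = (2C + 2 + N − H − X)/2 = (2·7 + 2 + 1 − 9 − 0)/2 = 8/2 = 4.
(Structurally: 1 ring(s) + 3 π bond(s) = 4.)

4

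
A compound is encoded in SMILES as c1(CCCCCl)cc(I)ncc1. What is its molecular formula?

Heavy atoms from the SMILES: 9 C, 1 Cl, 1 I, 1 N.
Implicit hydrogens by atom environment:
  4 × C: 2 H each → 8
  3 × C (aromatic): 1 H each → 3
  2 × C (aromatic): no H
  1 × Cl: no H
  1 × I: no H
  1 × N (aromatic): no H
  Total hydrogens = 11.
Molecular formula: C9H11ClIN

C9H11ClIN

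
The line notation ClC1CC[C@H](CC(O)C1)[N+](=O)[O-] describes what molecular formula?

Heavy atoms from the SMILES: 7 C, 1 Cl, 1 N, 3 O.
Implicit hydrogens by atom environment:
  4 × C: 2 H each → 8
  3 × C: 1 H each → 3
  1 × Cl: no H
  1 × N (charge +1): no H
  1 × O: 1 H
  1 × O: no H
  1 × O (charge -1): no H
  Total hydrogens = 12.
Molecular formula: C7H12ClNO3

C7H12ClNO3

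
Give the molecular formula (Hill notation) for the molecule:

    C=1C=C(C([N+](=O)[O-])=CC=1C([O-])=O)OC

Heavy atoms from the SMILES: 8 C, 1 N, 5 O.
Implicit hydrogens by atom environment:
  3 × C (aromatic): 1 H each → 3
  3 × C (aromatic): no H
  3 × O: no H
  2 × O (charge -1): no H
  1 × C: 3 H
  1 × C: no H
  1 × N (charge +1): no H
  Total hydrogens = 6.
Net charge -1.
Molecular formula: C8H6NO5-

C8H6NO5-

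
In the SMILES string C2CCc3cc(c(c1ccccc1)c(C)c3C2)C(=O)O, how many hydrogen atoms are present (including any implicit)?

18

Hydrogens are implicit in SMILES; fill each atom to its normal valence:
  6 × C (aromatic): 1 H each → 6
  6 × C (aromatic): no H
  4 × C: 2 H each → 8
  1 × C: 3 H
  1 × C: no H
  1 × O: 1 H
  1 × O: no H
  Total hydrogens = 18.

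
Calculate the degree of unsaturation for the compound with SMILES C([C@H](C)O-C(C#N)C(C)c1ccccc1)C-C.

Molecular formula from the SMILES: C15H21NO.
DoU = (2C + 2 + N − H − X)/2 = (2·15 + 2 + 1 − 21 − 0)/2 = 12/2 = 6.
(Structurally: 1 ring(s) + 5 π bond(s) = 6.)

6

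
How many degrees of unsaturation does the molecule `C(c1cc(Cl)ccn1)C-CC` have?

4

Molecular formula from the SMILES: C9H12ClN.
DoU = (2C + 2 + N − H − X)/2 = (2·9 + 2 + 1 − 12 − 1)/2 = 8/2 = 4.
(Structurally: 1 ring(s) + 3 π bond(s) = 4.)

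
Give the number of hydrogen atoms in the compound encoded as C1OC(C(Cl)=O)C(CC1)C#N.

8

Hydrogens are implicit in SMILES; fill each atom to its normal valence:
  3 × C: 2 H each → 6
  2 × C: 1 H each → 2
  2 × C: no H
  2 × O: no H
  1 × Cl: no H
  1 × N: no H
  Total hydrogens = 8.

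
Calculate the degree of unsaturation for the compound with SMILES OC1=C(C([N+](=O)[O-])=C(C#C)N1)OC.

6

Molecular formula from the SMILES: C7H6N2O4.
DoU = (2C + 2 + N − H − X)/2 = (2·7 + 2 + 2 − 6 − 0)/2 = 12/2 = 6.
(Structurally: 1 ring(s) + 5 π bond(s) = 6.)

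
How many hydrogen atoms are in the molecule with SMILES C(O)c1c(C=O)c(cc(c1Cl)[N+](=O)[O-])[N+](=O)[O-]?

Hydrogens are implicit in SMILES; fill each atom to its normal valence:
  5 × C (aromatic): no H
  3 × O: no H
  2 × N (charge +1): no H
  2 × O (charge -1): no H
  1 × C: 2 H
  1 × C (aromatic): 1 H
  1 × C: 1 H
  1 × Cl: no H
  1 × O: 1 H
  Total hydrogens = 5.

5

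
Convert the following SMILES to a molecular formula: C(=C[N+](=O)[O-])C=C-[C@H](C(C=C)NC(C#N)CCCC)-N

C14H22N4O2

Heavy atoms from the SMILES: 14 C, 4 N, 2 O.
Implicit hydrogens by atom environment:
  8 × C: 1 H each → 8
  4 × C: 2 H each → 8
  1 × C: 3 H
  1 × C: no H
  1 × N: 2 H
  1 × N: 1 H
  1 × N: no H
  1 × N (charge +1): no H
  1 × O: no H
  1 × O (charge -1): no H
  Total hydrogens = 22.
Molecular formula: C14H22N4O2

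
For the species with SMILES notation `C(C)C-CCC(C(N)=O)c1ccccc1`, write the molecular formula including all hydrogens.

C13H19NO

Heavy atoms from the SMILES: 13 C, 1 N, 1 O.
Implicit hydrogens by atom environment:
  5 × C (aromatic): 1 H each → 5
  4 × C: 2 H each → 8
  1 × C: 3 H
  1 × C: 1 H
  1 × C: no H
  1 × C (aromatic): no H
  1 × N: 2 H
  1 × O: no H
  Total hydrogens = 19.
Molecular formula: C13H19NO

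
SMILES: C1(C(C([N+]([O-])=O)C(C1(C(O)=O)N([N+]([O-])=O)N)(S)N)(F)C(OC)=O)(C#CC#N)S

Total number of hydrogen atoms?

Hydrogens are implicit in SMILES; fill each atom to its normal valence:
  9 × C: no H
  5 × O: no H
  2 × N: 2 H each → 4
  2 × N: no H
  2 × N (charge +1): no H
  2 × O (charge -1): no H
  2 × S: 1 H each → 2
  1 × C: 3 H
  1 × C: 1 H
  1 × F: no H
  1 × O: 1 H
  Total hydrogens = 11.

11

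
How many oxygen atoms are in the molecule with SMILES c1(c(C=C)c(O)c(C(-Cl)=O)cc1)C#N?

2

The symbol for oxygen appears 2 times in the SMILES.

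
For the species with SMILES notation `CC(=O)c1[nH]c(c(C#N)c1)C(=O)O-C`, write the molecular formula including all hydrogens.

Heavy atoms from the SMILES: 9 C, 2 N, 3 O.
Implicit hydrogens by atom environment:
  3 × C (aromatic): no H
  3 × C: no H
  3 × O: no H
  2 × C: 3 H each → 6
  1 × C (aromatic): 1 H
  1 × N (aromatic): 1 H
  1 × N: no H
  Total hydrogens = 8.
Molecular formula: C9H8N2O3

C9H8N2O3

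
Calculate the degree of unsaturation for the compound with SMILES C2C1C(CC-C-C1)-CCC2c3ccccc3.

6

Molecular formula from the SMILES: C16H22.
DoU = (2C + 2 + N − H − X)/2 = (2·16 + 2 + 0 − 22 − 0)/2 = 12/2 = 6.
(Structurally: 3 ring(s) + 3 π bond(s) = 6.)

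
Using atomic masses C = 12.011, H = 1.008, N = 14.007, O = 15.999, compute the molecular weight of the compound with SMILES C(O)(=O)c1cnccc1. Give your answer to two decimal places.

123.11

Molecular formula: C6H5NO2.
M = 6×12.011 + 5×1.008 + 1×14.007 + 2×15.999 = 123.11 g/mol.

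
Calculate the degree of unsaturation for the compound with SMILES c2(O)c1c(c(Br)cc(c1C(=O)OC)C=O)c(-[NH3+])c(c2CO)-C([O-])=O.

10

Molecular formula from the SMILES: C15H12BrNO7.
DoU = (2C + 2 + N − H − X)/2 = (2·15 + 2 + 1 − 12 − 1)/2 = 20/2 = 10.
(Structurally: 2 ring(s) + 8 π bond(s) = 10.)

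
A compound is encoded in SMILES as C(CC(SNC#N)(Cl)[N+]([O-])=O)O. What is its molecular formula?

C4H6ClN3O3S

Heavy atoms from the SMILES: 4 C, 1 Cl, 3 N, 3 O, 1 S.
Implicit hydrogens by atom environment:
  2 × C: 2 H each → 4
  2 × C: no H
  1 × Cl: no H
  1 × N: 1 H
  1 × N (charge +1): no H
  1 × N: no H
  1 × O: 1 H
  1 × O: no H
  1 × O (charge -1): no H
  1 × S: no H
  Total hydrogens = 6.
Molecular formula: C4H6ClN3O3S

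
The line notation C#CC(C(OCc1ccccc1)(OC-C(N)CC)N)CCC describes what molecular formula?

C18H28N2O2

Heavy atoms from the SMILES: 18 C, 2 N, 2 O.
Implicit hydrogens by atom environment:
  5 × C: 2 H each → 10
  5 × C (aromatic): 1 H each → 5
  3 × C: 1 H each → 3
  2 × C: 3 H each → 6
  2 × C: no H
  2 × N: 2 H each → 4
  2 × O: no H
  1 × C (aromatic): no H
  Total hydrogens = 28.
Molecular formula: C18H28N2O2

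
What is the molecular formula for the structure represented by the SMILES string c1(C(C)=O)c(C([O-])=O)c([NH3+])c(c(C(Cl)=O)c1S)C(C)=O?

C12H10ClNO5S

Heavy atoms from the SMILES: 12 C, 1 Cl, 1 N, 5 O, 1 S.
Implicit hydrogens by atom environment:
  6 × C (aromatic): no H
  4 × C: no H
  4 × O: no H
  2 × C: 3 H each → 6
  1 × Cl: no H
  1 × N (charge +1): 3 H
  1 × O (charge -1): no H
  1 × S: 1 H
  Total hydrogens = 10.
Molecular formula: C12H10ClNO5S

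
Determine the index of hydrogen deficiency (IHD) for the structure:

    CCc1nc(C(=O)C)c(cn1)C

5

Molecular formula from the SMILES: C9H12N2O.
DoU = (2C + 2 + N − H − X)/2 = (2·9 + 2 + 2 − 12 − 0)/2 = 10/2 = 5.
(Structurally: 1 ring(s) + 4 π bond(s) = 5.)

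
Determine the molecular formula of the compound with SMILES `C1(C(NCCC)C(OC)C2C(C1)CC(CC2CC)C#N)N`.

C17H31N3O

Heavy atoms from the SMILES: 17 C, 3 N, 1 O.
Implicit hydrogens by atom environment:
  7 × C: 1 H each → 7
  6 × C: 2 H each → 12
  3 × C: 3 H each → 9
  1 × C: no H
  1 × N: 2 H
  1 × N: 1 H
  1 × N: no H
  1 × O: no H
  Total hydrogens = 31.
Molecular formula: C17H31N3O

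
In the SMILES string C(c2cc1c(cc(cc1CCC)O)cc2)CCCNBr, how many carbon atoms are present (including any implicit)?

The symbol for carbon appears 17 times in the SMILES. Lowercase c denotes aromatic carbon and counts toward C.

17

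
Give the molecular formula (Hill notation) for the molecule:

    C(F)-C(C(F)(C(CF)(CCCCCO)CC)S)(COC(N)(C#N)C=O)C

Heavy atoms from the SMILES: 17 C, 3 F, 2 N, 3 O, 1 S.
Implicit hydrogens by atom environment:
  9 × C: 2 H each → 18
  5 × C: no H
  3 × F: no H
  2 × C: 3 H each → 6
  2 × O: no H
  1 × C: 1 H
  1 × N: 2 H
  1 × N: no H
  1 × O: 1 H
  1 × S: 1 H
  Total hydrogens = 29.
Molecular formula: C17H29F3N2O3S

C17H29F3N2O3S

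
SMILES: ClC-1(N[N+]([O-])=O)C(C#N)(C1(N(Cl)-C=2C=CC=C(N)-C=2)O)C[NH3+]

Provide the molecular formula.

Heavy atoms from the SMILES: 11 C, 2 Cl, 6 N, 3 O.
Implicit hydrogens by atom environment:
  4 × C (aromatic): 1 H each → 4
  4 × C: no H
  2 × C (aromatic): no H
  2 × Cl: no H
  2 × N: no H
  1 × C: 2 H
  1 × N (charge +1): 3 H
  1 × N: 2 H
  1 × N: 1 H
  1 × N (charge +1): no H
  1 × O: 1 H
  1 × O: no H
  1 × O (charge -1): no H
  Total hydrogens = 13.
Net charge +1.
Molecular formula: C11H13Cl2N6O3+

C11H13Cl2N6O3+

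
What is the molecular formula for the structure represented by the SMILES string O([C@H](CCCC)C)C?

C7H16O

Heavy atoms from the SMILES: 7 C, 1 O.
Implicit hydrogens by atom environment:
  3 × C: 3 H each → 9
  3 × C: 2 H each → 6
  1 × C: 1 H
  1 × O: no H
  Total hydrogens = 16.
Molecular formula: C7H16O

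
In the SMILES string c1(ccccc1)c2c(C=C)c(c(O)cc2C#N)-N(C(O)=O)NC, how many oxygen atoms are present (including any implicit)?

3

The symbol for oxygen appears 3 times in the SMILES.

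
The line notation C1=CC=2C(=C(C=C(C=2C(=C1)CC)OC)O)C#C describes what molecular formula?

Heavy atoms from the SMILES: 15 C, 2 O.
Implicit hydrogens by atom environment:
  6 × C (aromatic): no H
  4 × C (aromatic): 1 H each → 4
  2 × C: 3 H each → 6
  1 × C: 2 H
  1 × C: 1 H
  1 × C: no H
  1 × O: 1 H
  1 × O: no H
  Total hydrogens = 14.
Molecular formula: C15H14O2

C15H14O2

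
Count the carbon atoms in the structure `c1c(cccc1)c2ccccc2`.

The symbol for carbon appears 12 times in the SMILES. Lowercase c denotes aromatic carbon and counts toward C.

12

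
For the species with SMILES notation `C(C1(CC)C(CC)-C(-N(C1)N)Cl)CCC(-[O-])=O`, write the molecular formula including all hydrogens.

Heavy atoms from the SMILES: 12 C, 1 Cl, 2 N, 2 O.
Implicit hydrogens by atom environment:
  6 × C: 2 H each → 12
  2 × C: 3 H each → 6
  2 × C: 1 H each → 2
  2 × C: no H
  1 × Cl: no H
  1 × N: 2 H
  1 × N: no H
  1 × O: no H
  1 × O (charge -1): no H
  Total hydrogens = 22.
Net charge -1.
Molecular formula: C12H22ClN2O2-

C12H22ClN2O2-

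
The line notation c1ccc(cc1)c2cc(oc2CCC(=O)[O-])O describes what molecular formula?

C13H11O4-

Heavy atoms from the SMILES: 13 C, 4 O.
Implicit hydrogens by atom environment:
  6 × C (aromatic): 1 H each → 6
  4 × C (aromatic): no H
  2 × C: 2 H each → 4
  1 × C: no H
  1 × O: 1 H
  1 × O (aromatic): no H
  1 × O: no H
  1 × O (charge -1): no H
  Total hydrogens = 11.
Net charge -1.
Molecular formula: C13H11O4-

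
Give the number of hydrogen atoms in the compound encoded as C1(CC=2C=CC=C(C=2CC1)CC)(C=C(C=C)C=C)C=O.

22

Hydrogens are implicit in SMILES; fill each atom to its normal valence:
  6 × C: 2 H each → 12
  4 × C: 1 H each → 4
  3 × C (aromatic): 1 H each → 3
  3 × C (aromatic): no H
  2 × C: no H
  1 × C: 3 H
  1 × O: no H
  Total hydrogens = 22.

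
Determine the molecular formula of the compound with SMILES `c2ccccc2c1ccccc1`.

Heavy atoms from the SMILES: 12 C.
Implicit hydrogens by atom environment:
  10 × C (aromatic): 1 H each → 10
  2 × C (aromatic): no H
  Total hydrogens = 10.
Molecular formula: C12H10

C12H10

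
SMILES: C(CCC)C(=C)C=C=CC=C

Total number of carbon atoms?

The symbol for carbon appears 11 times in the SMILES.

11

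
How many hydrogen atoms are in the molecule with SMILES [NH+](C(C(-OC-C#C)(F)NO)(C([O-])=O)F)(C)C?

12

Hydrogens are implicit in SMILES; fill each atom to its normal valence:
  4 × C: no H
  2 × C: 3 H each → 6
  2 × F: no H
  2 × O: no H
  1 × C: 2 H
  1 × C: 1 H
  1 × N (charge +1): 1 H
  1 × N: 1 H
  1 × O: 1 H
  1 × O (charge -1): no H
  Total hydrogens = 12.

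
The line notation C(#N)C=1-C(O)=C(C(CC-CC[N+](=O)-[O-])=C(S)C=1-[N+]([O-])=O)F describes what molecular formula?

C11H10FN3O5S

Heavy atoms from the SMILES: 11 C, 1 F, 3 N, 5 O, 1 S.
Implicit hydrogens by atom environment:
  6 × C (aromatic): no H
  4 × C: 2 H each → 8
  2 × N (charge +1): no H
  2 × O: no H
  2 × O (charge -1): no H
  1 × C: no H
  1 × F: no H
  1 × N: no H
  1 × O: 1 H
  1 × S: 1 H
  Total hydrogens = 10.
Molecular formula: C11H10FN3O5S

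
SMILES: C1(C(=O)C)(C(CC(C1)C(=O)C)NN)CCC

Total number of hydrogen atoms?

Hydrogens are implicit in SMILES; fill each atom to its normal valence:
  4 × C: 2 H each → 8
  3 × C: 3 H each → 9
  3 × C: no H
  2 × C: 1 H each → 2
  2 × O: no H
  1 × N: 2 H
  1 × N: 1 H
  Total hydrogens = 22.

22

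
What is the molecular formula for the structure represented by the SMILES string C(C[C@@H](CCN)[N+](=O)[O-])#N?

Heavy atoms from the SMILES: 5 C, 3 N, 2 O.
Implicit hydrogens by atom environment:
  3 × C: 2 H each → 6
  1 × C: 1 H
  1 × C: no H
  1 × N: 2 H
  1 × N: no H
  1 × N (charge +1): no H
  1 × O: no H
  1 × O (charge -1): no H
  Total hydrogens = 9.
Molecular formula: C5H9N3O2

C5H9N3O2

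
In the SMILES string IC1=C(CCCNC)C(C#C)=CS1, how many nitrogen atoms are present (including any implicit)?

1

The symbol for nitrogen appears 1 time in the SMILES.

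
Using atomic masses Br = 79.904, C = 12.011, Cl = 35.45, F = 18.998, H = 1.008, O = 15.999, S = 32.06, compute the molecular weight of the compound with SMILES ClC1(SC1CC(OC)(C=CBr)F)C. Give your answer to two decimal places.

289.59

Molecular formula: C8H11BrClFOS.
M = 1×79.904 + 8×12.011 + 1×35.45 + 1×18.998 + 11×1.008 + 1×15.999 + 1×32.06 = 289.59 g/mol.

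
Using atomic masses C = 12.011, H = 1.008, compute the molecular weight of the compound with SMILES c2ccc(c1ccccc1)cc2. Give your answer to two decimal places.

Molecular formula: C12H10.
M = 12×12.011 + 10×1.008 = 154.21 g/mol.

154.21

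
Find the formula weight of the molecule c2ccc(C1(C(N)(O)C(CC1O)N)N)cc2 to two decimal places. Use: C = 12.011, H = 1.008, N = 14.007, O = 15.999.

Molecular formula: C11H17N3O2.
M = 11×12.011 + 17×1.008 + 3×14.007 + 2×15.999 = 223.28 g/mol.

223.28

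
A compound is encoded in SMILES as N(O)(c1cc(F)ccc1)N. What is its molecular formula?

Heavy atoms from the SMILES: 6 C, 1 F, 2 N, 1 O.
Implicit hydrogens by atom environment:
  4 × C (aromatic): 1 H each → 4
  2 × C (aromatic): no H
  1 × F: no H
  1 × N: 2 H
  1 × N: no H
  1 × O: 1 H
  Total hydrogens = 7.
Molecular formula: C6H7FN2O

C6H7FN2O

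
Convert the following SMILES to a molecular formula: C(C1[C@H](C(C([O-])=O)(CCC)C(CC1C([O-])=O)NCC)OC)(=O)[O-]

[C15H22NO7]3-

Heavy atoms from the SMILES: 15 C, 1 N, 7 O.
Implicit hydrogens by atom environment:
  4 × C: 2 H each → 8
  4 × C: 1 H each → 4
  4 × C: no H
  4 × O: no H
  3 × C: 3 H each → 9
  3 × O (charge -1): no H
  1 × N: 1 H
  Total hydrogens = 22.
Net charge -3.
Molecular formula: [C15H22NO7]3-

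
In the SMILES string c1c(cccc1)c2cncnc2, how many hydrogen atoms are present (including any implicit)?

8

Hydrogens are implicit in SMILES; fill each atom to its normal valence:
  8 × C (aromatic): 1 H each → 8
  2 × C (aromatic): no H
  2 × N (aromatic): no H
  Total hydrogens = 8.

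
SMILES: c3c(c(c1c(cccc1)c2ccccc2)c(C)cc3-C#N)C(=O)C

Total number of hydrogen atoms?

17

Hydrogens are implicit in SMILES; fill each atom to its normal valence:
  11 × C (aromatic): 1 H each → 11
  7 × C (aromatic): no H
  2 × C: 3 H each → 6
  2 × C: no H
  1 × N: no H
  1 × O: no H
  Total hydrogens = 17.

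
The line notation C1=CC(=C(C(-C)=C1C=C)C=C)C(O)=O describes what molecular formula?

C12H12O2

Heavy atoms from the SMILES: 12 C, 2 O.
Implicit hydrogens by atom environment:
  4 × C (aromatic): no H
  2 × C: 2 H each → 4
  2 × C (aromatic): 1 H each → 2
  2 × C: 1 H each → 2
  1 × C: 3 H
  1 × C: no H
  1 × O: 1 H
  1 × O: no H
  Total hydrogens = 12.
Molecular formula: C12H12O2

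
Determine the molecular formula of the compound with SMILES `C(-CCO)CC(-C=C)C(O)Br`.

Heavy atoms from the SMILES: 1 Br, 8 C, 2 O.
Implicit hydrogens by atom environment:
  5 × C: 2 H each → 10
  3 × C: 1 H each → 3
  2 × O: 1 H each → 2
  1 × Br: no H
  Total hydrogens = 15.
Molecular formula: C8H15BrO2

C8H15BrO2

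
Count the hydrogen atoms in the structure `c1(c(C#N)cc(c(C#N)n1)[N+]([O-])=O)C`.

Hydrogens are implicit in SMILES; fill each atom to its normal valence:
  4 × C (aromatic): no H
  2 × C: no H
  2 × N: no H
  1 × C: 3 H
  1 × C (aromatic): 1 H
  1 × N (aromatic): no H
  1 × N (charge +1): no H
  1 × O: no H
  1 × O (charge -1): no H
  Total hydrogens = 4.

4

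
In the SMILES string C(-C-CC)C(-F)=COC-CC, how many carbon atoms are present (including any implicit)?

The symbol for carbon appears 9 times in the SMILES.

9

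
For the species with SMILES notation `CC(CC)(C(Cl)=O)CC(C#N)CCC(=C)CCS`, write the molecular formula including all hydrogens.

C14H22ClNOS

Heavy atoms from the SMILES: 14 C, 1 Cl, 1 N, 1 O, 1 S.
Implicit hydrogens by atom environment:
  7 × C: 2 H each → 14
  4 × C: no H
  2 × C: 3 H each → 6
  1 × C: 1 H
  1 × Cl: no H
  1 × N: no H
  1 × O: no H
  1 × S: 1 H
  Total hydrogens = 22.
Molecular formula: C14H22ClNOS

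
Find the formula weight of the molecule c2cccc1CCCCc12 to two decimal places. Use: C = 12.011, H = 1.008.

Molecular formula: C10H12.
M = 10×12.011 + 12×1.008 = 132.21 g/mol.

132.21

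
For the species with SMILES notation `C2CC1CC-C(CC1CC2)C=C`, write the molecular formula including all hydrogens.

C12H20

Heavy atoms from the SMILES: 12 C.
Implicit hydrogens by atom environment:
  8 × C: 2 H each → 16
  4 × C: 1 H each → 4
  Total hydrogens = 20.
Molecular formula: C12H20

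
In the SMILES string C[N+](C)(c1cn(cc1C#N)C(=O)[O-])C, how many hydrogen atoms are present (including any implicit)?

Hydrogens are implicit in SMILES; fill each atom to its normal valence:
  3 × C: 3 H each → 9
  2 × C (aromatic): 1 H each → 2
  2 × C (aromatic): no H
  2 × C: no H
  1 × N (aromatic): no H
  1 × N: no H
  1 × N (charge +1): no H
  1 × O: no H
  1 × O (charge -1): no H
  Total hydrogens = 11.

11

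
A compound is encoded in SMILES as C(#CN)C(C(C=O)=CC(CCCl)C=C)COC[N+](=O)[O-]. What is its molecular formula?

C13H17ClN2O4

Heavy atoms from the SMILES: 13 C, 1 Cl, 2 N, 4 O.
Implicit hydrogens by atom environment:
  5 × C: 2 H each → 10
  5 × C: 1 H each → 5
  3 × C: no H
  3 × O: no H
  1 × Cl: no H
  1 × N: 2 H
  1 × N (charge +1): no H
  1 × O (charge -1): no H
  Total hydrogens = 17.
Molecular formula: C13H17ClN2O4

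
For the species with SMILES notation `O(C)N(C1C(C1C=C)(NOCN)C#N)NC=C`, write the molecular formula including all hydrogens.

Heavy atoms from the SMILES: 10 C, 5 N, 2 O.
Implicit hydrogens by atom environment:
  4 × C: 1 H each → 4
  3 × C: 2 H each → 6
  2 × C: no H
  2 × N: 1 H each → 2
  2 × N: no H
  2 × O: no H
  1 × C: 3 H
  1 × N: 2 H
  Total hydrogens = 17.
Molecular formula: C10H17N5O2

C10H17N5O2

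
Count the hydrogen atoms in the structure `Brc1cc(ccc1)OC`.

7

Hydrogens are implicit in SMILES; fill each atom to its normal valence:
  4 × C (aromatic): 1 H each → 4
  2 × C (aromatic): no H
  1 × Br: no H
  1 × C: 3 H
  1 × O: no H
  Total hydrogens = 7.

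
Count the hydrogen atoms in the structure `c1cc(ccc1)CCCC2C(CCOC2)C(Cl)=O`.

19

Hydrogens are implicit in SMILES; fill each atom to its normal valence:
  6 × C: 2 H each → 12
  5 × C (aromatic): 1 H each → 5
  2 × C: 1 H each → 2
  2 × O: no H
  1 × C: no H
  1 × C (aromatic): no H
  1 × Cl: no H
  Total hydrogens = 19.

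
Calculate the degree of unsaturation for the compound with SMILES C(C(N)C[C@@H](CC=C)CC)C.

Molecular formula from the SMILES: C10H21N.
DoU = (2C + 2 + N − H − X)/2 = (2·10 + 2 + 1 − 21 − 0)/2 = 2/2 = 1.
(Structurally: 0 ring(s) + 1 π bond(s) = 1.)

1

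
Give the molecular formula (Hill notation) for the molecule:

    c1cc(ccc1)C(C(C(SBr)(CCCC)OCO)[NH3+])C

Heavy atoms from the SMILES: 1 Br, 15 C, 1 N, 2 O, 1 S.
Implicit hydrogens by atom environment:
  5 × C (aromatic): 1 H each → 5
  4 × C: 2 H each → 8
  2 × C: 3 H each → 6
  2 × C: 1 H each → 2
  1 × Br: no H
  1 × C: no H
  1 × C (aromatic): no H
  1 × N (charge +1): 3 H
  1 × O: 1 H
  1 × O: no H
  1 × S: no H
  Total hydrogens = 25.
Net charge +1.
Molecular formula: C15H25BrNO2S+

C15H25BrNO2S+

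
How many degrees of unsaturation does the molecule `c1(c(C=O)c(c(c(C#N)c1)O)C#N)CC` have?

Molecular formula from the SMILES: C11H8N2O2.
DoU = (2C + 2 + N − H − X)/2 = (2·11 + 2 + 2 − 8 − 0)/2 = 18/2 = 9.
(Structurally: 1 ring(s) + 8 π bond(s) = 9.)

9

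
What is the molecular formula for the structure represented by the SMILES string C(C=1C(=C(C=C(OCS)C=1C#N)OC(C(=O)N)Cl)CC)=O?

C13H13ClN2O4S

Heavy atoms from the SMILES: 13 C, 1 Cl, 2 N, 4 O, 1 S.
Implicit hydrogens by atom environment:
  5 × C (aromatic): no H
  4 × O: no H
  2 × C: 2 H each → 4
  2 × C: 1 H each → 2
  2 × C: no H
  1 × C: 3 H
  1 × C (aromatic): 1 H
  1 × Cl: no H
  1 × N: 2 H
  1 × N: no H
  1 × S: 1 H
  Total hydrogens = 13.
Molecular formula: C13H13ClN2O4S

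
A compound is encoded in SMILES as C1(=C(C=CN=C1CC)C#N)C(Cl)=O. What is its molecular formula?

C9H7ClN2O

Heavy atoms from the SMILES: 9 C, 1 Cl, 2 N, 1 O.
Implicit hydrogens by atom environment:
  3 × C (aromatic): no H
  2 × C (aromatic): 1 H each → 2
  2 × C: no H
  1 × C: 3 H
  1 × C: 2 H
  1 × Cl: no H
  1 × N (aromatic): no H
  1 × N: no H
  1 × O: no H
  Total hydrogens = 7.
Molecular formula: C9H7ClN2O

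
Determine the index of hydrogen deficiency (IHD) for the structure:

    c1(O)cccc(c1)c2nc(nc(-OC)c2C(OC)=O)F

9

Molecular formula from the SMILES: C13H11FN2O4.
DoU = (2C + 2 + N − H − X)/2 = (2·13 + 2 + 2 − 11 − 1)/2 = 18/2 = 9.
(Structurally: 2 ring(s) + 7 π bond(s) = 9.)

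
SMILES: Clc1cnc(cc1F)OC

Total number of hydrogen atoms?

5

Hydrogens are implicit in SMILES; fill each atom to its normal valence:
  3 × C (aromatic): no H
  2 × C (aromatic): 1 H each → 2
  1 × C: 3 H
  1 × Cl: no H
  1 × F: no H
  1 × N (aromatic): no H
  1 × O: no H
  Total hydrogens = 5.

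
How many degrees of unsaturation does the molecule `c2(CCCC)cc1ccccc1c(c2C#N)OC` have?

9

Molecular formula from the SMILES: C16H17NO.
DoU = (2C + 2 + N − H − X)/2 = (2·16 + 2 + 1 − 17 − 0)/2 = 18/2 = 9.
(Structurally: 2 ring(s) + 7 π bond(s) = 9.)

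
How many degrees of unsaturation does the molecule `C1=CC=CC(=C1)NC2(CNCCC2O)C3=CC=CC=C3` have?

9

Molecular formula from the SMILES: C17H20N2O.
DoU = (2C + 2 + N − H − X)/2 = (2·17 + 2 + 2 − 20 − 0)/2 = 18/2 = 9.
(Structurally: 3 ring(s) + 6 π bond(s) = 9.)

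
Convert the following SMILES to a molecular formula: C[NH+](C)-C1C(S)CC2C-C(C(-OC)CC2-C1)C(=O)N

Heavy atoms from the SMILES: 14 C, 2 N, 2 O, 1 S.
Implicit hydrogens by atom environment:
  6 × C: 1 H each → 6
  4 × C: 2 H each → 8
  3 × C: 3 H each → 9
  2 × O: no H
  1 × C: no H
  1 × N: 2 H
  1 × N (charge +1): 1 H
  1 × S: 1 H
  Total hydrogens = 27.
Net charge +1.
Molecular formula: C14H27N2O2S+

C14H27N2O2S+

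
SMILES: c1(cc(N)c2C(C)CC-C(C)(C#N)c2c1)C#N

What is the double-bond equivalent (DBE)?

9

Molecular formula from the SMILES: C14H15N3.
DoU = (2C + 2 + N − H − X)/2 = (2·14 + 2 + 3 − 15 − 0)/2 = 18/2 = 9.
(Structurally: 2 ring(s) + 7 π bond(s) = 9.)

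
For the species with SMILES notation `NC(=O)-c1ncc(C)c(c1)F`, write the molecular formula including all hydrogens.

Heavy atoms from the SMILES: 7 C, 1 F, 2 N, 1 O.
Implicit hydrogens by atom environment:
  3 × C (aromatic): no H
  2 × C (aromatic): 1 H each → 2
  1 × C: 3 H
  1 × C: no H
  1 × F: no H
  1 × N: 2 H
  1 × N (aromatic): no H
  1 × O: no H
  Total hydrogens = 7.
Molecular formula: C7H7FN2O

C7H7FN2O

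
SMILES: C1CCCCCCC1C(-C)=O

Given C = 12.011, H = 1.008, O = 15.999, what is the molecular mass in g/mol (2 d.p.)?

Molecular formula: C10H18O.
M = 10×12.011 + 18×1.008 + 1×15.999 = 154.25 g/mol.

154.25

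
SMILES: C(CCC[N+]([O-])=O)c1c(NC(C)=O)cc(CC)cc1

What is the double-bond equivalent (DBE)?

6

Molecular formula from the SMILES: C14H20N2O3.
DoU = (2C + 2 + N − H − X)/2 = (2·14 + 2 + 2 − 20 − 0)/2 = 12/2 = 6.
(Structurally: 1 ring(s) + 5 π bond(s) = 6.)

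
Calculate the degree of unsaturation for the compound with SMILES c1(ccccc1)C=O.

5

Molecular formula from the SMILES: C7H6O.
DoU = (2C + 2 + N − H − X)/2 = (2·7 + 2 + 0 − 6 − 0)/2 = 10/2 = 5.
(Structurally: 1 ring(s) + 4 π bond(s) = 5.)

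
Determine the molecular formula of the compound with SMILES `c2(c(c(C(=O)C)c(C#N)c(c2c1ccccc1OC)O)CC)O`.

C18H17NO4

Heavy atoms from the SMILES: 18 C, 1 N, 4 O.
Implicit hydrogens by atom environment:
  8 × C (aromatic): no H
  4 × C (aromatic): 1 H each → 4
  3 × C: 3 H each → 9
  2 × C: no H
  2 × O: 1 H each → 2
  2 × O: no H
  1 × C: 2 H
  1 × N: no H
  Total hydrogens = 17.
Molecular formula: C18H17NO4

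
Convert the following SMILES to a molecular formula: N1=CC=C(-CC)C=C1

C7H9N

Heavy atoms from the SMILES: 7 C, 1 N.
Implicit hydrogens by atom environment:
  4 × C (aromatic): 1 H each → 4
  1 × C: 3 H
  1 × C: 2 H
  1 × C (aromatic): no H
  1 × N (aromatic): no H
  Total hydrogens = 9.
Molecular formula: C7H9N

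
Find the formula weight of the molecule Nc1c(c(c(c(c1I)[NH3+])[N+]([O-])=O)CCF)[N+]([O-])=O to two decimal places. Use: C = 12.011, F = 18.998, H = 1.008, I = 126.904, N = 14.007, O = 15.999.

Molecular formula: C8H9FIN4O4+.
M = 8×12.011 + 1×18.998 + 9×1.008 + 1×126.904 + 4×14.007 + 4×15.999 = 371.09 g/mol.

371.09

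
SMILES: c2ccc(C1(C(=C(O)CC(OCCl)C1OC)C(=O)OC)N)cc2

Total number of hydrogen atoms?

20

Hydrogens are implicit in SMILES; fill each atom to its normal valence:
  5 × C (aromatic): 1 H each → 5
  4 × C: no H
  4 × O: no H
  2 × C: 3 H each → 6
  2 × C: 2 H each → 4
  2 × C: 1 H each → 2
  1 × C (aromatic): no H
  1 × Cl: no H
  1 × N: 2 H
  1 × O: 1 H
  Total hydrogens = 20.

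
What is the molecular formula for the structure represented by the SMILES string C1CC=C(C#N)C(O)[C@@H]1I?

Heavy atoms from the SMILES: 7 C, 1 I, 1 N, 1 O.
Implicit hydrogens by atom environment:
  3 × C: 1 H each → 3
  2 × C: 2 H each → 4
  2 × C: no H
  1 × I: no H
  1 × N: no H
  1 × O: 1 H
  Total hydrogens = 8.
Molecular formula: C7H8INO

C7H8INO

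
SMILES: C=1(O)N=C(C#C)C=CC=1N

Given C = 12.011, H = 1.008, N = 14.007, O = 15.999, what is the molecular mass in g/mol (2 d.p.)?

134.14

Molecular formula: C7H6N2O.
M = 7×12.011 + 6×1.008 + 2×14.007 + 1×15.999 = 134.14 g/mol.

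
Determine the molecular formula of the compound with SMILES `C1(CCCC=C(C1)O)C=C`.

Heavy atoms from the SMILES: 9 C, 1 O.
Implicit hydrogens by atom environment:
  5 × C: 2 H each → 10
  3 × C: 1 H each → 3
  1 × C: no H
  1 × O: 1 H
  Total hydrogens = 14.
Molecular formula: C9H14O

C9H14O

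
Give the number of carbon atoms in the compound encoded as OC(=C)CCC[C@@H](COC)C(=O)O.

9

The symbol for carbon appears 9 times in the SMILES.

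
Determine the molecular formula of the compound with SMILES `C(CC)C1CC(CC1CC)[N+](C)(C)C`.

C13H28N+

Heavy atoms from the SMILES: 13 C, 1 N.
Implicit hydrogens by atom environment:
  5 × C: 3 H each → 15
  5 × C: 2 H each → 10
  3 × C: 1 H each → 3
  1 × N (charge +1): no H
  Total hydrogens = 28.
Net charge +1.
Molecular formula: C13H28N+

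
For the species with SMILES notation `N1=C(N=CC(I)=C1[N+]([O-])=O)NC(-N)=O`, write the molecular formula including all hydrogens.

C5H4IN5O3

Heavy atoms from the SMILES: 5 C, 1 I, 5 N, 3 O.
Implicit hydrogens by atom environment:
  3 × C (aromatic): no H
  2 × N (aromatic): no H
  2 × O: no H
  1 × C (aromatic): 1 H
  1 × C: no H
  1 × I: no H
  1 × N: 2 H
  1 × N: 1 H
  1 × N (charge +1): no H
  1 × O (charge -1): no H
  Total hydrogens = 4.
Molecular formula: C5H4IN5O3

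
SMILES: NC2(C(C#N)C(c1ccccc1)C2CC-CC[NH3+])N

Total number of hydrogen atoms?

23

Hydrogens are implicit in SMILES; fill each atom to its normal valence:
  5 × C (aromatic): 1 H each → 5
  4 × C: 2 H each → 8
  3 × C: 1 H each → 3
  2 × C: no H
  2 × N: 2 H each → 4
  1 × C (aromatic): no H
  1 × N (charge +1): 3 H
  1 × N: no H
  Total hydrogens = 23.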